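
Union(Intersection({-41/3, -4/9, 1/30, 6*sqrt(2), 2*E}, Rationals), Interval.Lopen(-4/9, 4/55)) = Union({-41/3}, Interval(-4/9, 4/55))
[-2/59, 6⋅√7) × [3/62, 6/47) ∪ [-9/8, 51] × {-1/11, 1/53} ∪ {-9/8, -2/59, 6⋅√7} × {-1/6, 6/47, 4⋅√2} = ([-9/8, 51] × {-1/11, 1/53}) ∪ ([-2/59, 6⋅√7) × [3/62, 6/47)) ∪ ({-9/8, -2/59, 6⋅√7} × {-1/6, 6/47, 4⋅√2})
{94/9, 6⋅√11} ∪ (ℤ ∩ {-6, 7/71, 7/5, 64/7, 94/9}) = {-6, 94/9, 6⋅√11}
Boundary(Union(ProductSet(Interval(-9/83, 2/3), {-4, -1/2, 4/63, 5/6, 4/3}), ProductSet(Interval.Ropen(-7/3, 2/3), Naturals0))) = Union(ProductSet(Interval(-7/3, 2/3), Naturals0), ProductSet(Interval(-9/83, 2/3), {-4, -1/2, 4/63, 5/6, 4/3}))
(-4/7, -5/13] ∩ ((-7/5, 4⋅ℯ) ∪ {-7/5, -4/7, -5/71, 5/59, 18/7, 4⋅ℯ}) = (-4/7, -5/13]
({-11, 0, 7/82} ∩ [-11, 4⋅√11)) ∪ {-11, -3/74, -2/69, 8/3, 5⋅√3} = {-11, -3/74, -2/69, 0, 7/82, 8/3, 5⋅√3}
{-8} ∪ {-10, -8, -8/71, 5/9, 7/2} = {-10, -8, -8/71, 5/9, 7/2}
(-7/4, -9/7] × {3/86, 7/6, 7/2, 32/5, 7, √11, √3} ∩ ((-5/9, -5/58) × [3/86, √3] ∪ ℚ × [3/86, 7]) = (ℚ ∩ (-7/4, -9/7]) × {3/86, 7/6, 7/2, 32/5, 7, √11, √3}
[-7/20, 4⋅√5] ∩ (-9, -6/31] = [-7/20, -6/31]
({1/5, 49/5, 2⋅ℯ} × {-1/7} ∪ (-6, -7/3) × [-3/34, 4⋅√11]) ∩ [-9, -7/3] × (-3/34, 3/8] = (-6, -7/3) × (-3/34, 3/8]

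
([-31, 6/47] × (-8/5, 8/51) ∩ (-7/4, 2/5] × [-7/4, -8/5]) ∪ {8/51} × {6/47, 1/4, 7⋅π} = {8/51} × {6/47, 1/4, 7⋅π}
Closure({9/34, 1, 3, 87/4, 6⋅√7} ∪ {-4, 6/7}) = {-4, 9/34, 6/7, 1, 3, 87/4, 6⋅√7}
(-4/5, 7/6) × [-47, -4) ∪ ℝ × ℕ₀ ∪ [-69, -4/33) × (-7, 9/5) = (ℝ × ℕ₀) ∪ ([-69, -4/33) × (-7, 9/5)) ∪ ((-4/5, 7/6) × [-47, -4))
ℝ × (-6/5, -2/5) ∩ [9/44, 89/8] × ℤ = [9/44, 89/8] × {-1}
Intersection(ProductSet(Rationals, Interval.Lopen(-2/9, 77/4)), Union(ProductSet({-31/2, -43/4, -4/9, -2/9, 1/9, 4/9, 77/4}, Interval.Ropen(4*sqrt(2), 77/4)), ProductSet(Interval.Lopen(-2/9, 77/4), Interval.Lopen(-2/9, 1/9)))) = Union(ProductSet({-31/2, -43/4, -4/9, -2/9, 1/9, 4/9, 77/4}, Interval.Ropen(4*sqrt(2), 77/4)), ProductSet(Intersection(Interval.Lopen(-2/9, 77/4), Rationals), Interval.Lopen(-2/9, 1/9)))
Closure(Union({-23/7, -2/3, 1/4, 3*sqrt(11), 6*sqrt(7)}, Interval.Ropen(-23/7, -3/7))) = Union({1/4, 3*sqrt(11), 6*sqrt(7)}, Interval(-23/7, -3/7))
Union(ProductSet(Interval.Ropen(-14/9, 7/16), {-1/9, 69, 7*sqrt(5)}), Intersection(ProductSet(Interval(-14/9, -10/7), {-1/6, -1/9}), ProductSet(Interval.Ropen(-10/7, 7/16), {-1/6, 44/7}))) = Union(ProductSet({-10/7}, {-1/6}), ProductSet(Interval.Ropen(-14/9, 7/16), {-1/9, 69, 7*sqrt(5)}))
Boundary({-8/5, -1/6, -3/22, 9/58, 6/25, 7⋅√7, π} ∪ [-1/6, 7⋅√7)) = {-8/5, -1/6, 7⋅√7}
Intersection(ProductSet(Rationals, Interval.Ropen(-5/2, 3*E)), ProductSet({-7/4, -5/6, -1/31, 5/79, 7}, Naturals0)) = ProductSet({-7/4, -5/6, -1/31, 5/79, 7}, Range(0, 9, 1))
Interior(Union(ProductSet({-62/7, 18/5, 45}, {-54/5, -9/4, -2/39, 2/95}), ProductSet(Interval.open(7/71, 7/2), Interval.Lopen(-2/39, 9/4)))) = ProductSet(Interval.open(7/71, 7/2), Interval.open(-2/39, 9/4))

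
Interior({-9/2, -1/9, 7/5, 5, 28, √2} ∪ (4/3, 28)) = (4/3, 28)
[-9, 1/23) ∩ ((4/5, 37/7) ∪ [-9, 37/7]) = [-9, 1/23)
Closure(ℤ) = ℤ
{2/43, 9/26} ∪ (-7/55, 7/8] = (-7/55, 7/8]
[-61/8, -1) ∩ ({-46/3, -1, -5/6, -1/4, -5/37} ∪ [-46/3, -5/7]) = [-61/8, -1)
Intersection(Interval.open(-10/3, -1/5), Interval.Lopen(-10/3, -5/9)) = Interval.Lopen(-10/3, -5/9)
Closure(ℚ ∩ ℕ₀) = ℕ₀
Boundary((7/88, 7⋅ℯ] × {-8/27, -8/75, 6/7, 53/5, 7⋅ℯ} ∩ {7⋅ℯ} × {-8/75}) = {7⋅ℯ} × {-8/75}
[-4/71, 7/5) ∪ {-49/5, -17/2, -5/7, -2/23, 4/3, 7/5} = {-49/5, -17/2, -5/7, -2/23} ∪ [-4/71, 7/5]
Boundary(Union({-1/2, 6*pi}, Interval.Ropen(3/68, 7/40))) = {-1/2, 3/68, 7/40, 6*pi}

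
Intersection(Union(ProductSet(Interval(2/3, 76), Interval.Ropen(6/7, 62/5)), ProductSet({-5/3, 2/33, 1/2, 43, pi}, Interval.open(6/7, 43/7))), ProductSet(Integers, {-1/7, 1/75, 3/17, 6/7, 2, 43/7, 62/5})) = ProductSet(Range(1, 77, 1), {6/7, 2, 43/7})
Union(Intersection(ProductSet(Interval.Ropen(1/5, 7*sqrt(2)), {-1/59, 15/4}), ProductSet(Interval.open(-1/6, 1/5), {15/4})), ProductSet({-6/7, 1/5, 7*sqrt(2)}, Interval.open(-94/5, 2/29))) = ProductSet({-6/7, 1/5, 7*sqrt(2)}, Interval.open(-94/5, 2/29))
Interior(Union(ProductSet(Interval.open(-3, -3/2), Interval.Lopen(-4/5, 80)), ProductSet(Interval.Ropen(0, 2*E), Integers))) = ProductSet(Interval.open(-3, -3/2), Union(Complement(Interval.open(-4/5, 80), Integers), Interval.open(-4/5, 80)))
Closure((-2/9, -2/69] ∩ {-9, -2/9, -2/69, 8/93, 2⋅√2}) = {-2/69}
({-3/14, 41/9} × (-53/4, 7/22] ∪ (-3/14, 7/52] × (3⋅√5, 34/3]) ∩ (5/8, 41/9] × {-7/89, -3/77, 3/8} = {41/9} × {-7/89, -3/77}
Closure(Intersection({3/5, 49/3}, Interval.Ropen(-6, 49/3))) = {3/5}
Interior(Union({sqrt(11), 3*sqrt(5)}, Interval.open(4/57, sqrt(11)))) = Interval.open(4/57, sqrt(11))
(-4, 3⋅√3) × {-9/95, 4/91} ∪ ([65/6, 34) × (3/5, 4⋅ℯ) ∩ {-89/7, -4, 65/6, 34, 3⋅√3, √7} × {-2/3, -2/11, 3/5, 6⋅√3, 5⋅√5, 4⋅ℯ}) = ({65/6} × {6⋅√3}) ∪ ((-4, 3⋅√3) × {-9/95, 4/91})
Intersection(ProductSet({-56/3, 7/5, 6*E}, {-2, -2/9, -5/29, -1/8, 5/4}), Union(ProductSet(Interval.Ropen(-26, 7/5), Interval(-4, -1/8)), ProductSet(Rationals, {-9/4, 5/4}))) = Union(ProductSet({-56/3}, {-2, -2/9, -5/29, -1/8}), ProductSet({-56/3, 7/5}, {5/4}))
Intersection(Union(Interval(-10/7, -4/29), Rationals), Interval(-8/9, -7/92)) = Union(Intersection(Interval(-8/9, -7/92), Rationals), Interval(-8/9, -4/29))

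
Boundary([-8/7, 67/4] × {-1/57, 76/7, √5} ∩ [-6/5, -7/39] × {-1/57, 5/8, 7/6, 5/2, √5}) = [-8/7, -7/39] × {-1/57, √5}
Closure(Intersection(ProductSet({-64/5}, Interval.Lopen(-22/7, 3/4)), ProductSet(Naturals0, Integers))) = EmptySet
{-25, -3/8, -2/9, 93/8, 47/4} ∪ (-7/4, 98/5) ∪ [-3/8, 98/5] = {-25} ∪ (-7/4, 98/5]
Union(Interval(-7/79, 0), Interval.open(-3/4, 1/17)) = Interval.open(-3/4, 1/17)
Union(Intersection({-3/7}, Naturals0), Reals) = Reals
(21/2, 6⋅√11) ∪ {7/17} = {7/17} ∪ (21/2, 6⋅√11)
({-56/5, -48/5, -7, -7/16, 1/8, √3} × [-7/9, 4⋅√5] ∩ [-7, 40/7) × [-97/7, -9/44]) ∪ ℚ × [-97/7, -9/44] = (ℚ × [-97/7, -9/44]) ∪ ({-7, -7/16, 1/8, √3} × [-7/9, -9/44])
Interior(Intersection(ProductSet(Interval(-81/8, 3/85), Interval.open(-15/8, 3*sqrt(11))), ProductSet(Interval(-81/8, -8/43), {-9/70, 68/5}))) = EmptySet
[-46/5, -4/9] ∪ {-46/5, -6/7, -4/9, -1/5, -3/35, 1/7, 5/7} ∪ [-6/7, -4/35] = [-46/5, -4/35] ∪ {-3/35, 1/7, 5/7}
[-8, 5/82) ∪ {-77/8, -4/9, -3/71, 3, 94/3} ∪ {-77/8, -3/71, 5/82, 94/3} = {-77/8, 3, 94/3} ∪ [-8, 5/82]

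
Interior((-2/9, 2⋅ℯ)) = (-2/9, 2⋅ℯ)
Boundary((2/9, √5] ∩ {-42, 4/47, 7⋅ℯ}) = ∅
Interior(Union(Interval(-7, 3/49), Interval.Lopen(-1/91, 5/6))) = Interval.open(-7, 5/6)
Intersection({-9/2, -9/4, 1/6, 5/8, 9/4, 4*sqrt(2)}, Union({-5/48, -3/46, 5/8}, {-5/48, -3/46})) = {5/8}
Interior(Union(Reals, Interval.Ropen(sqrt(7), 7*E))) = Interval(-oo, oo)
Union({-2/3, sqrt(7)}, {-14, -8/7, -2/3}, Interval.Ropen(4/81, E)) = Union({-14, -8/7, -2/3}, Interval.Ropen(4/81, E))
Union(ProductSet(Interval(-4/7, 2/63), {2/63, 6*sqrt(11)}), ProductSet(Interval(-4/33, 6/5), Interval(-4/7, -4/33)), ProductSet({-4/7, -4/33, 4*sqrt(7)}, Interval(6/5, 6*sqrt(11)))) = Union(ProductSet({-4/7, -4/33, 4*sqrt(7)}, Interval(6/5, 6*sqrt(11))), ProductSet(Interval(-4/7, 2/63), {2/63, 6*sqrt(11)}), ProductSet(Interval(-4/33, 6/5), Interval(-4/7, -4/33)))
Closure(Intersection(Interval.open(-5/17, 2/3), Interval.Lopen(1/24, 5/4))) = Interval(1/24, 2/3)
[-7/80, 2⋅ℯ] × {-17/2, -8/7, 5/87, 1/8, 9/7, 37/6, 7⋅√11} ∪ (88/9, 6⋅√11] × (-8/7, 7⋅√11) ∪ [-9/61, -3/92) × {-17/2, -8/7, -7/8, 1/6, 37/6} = ([-9/61, -3/92) × {-17/2, -8/7, -7/8, 1/6, 37/6}) ∪ ((88/9, 6⋅√11] × (-8/7, 7⋅√11)) ∪ ([-7/80, 2⋅ℯ] × {-17/2, -8/7, 5/87, 1/8, 9/7, 37/6, 7⋅√11})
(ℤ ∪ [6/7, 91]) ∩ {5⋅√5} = {5⋅√5}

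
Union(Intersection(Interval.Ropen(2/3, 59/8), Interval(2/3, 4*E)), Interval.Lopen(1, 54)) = Interval(2/3, 54)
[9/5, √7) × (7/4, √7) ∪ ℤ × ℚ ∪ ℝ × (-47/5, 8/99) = (ℤ × ℚ) ∪ (ℝ × (-47/5, 8/99)) ∪ ([9/5, √7) × (7/4, √7))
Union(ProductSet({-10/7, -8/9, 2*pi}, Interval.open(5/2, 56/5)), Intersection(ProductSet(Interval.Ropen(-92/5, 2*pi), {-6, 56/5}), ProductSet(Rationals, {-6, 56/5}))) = Union(ProductSet({-10/7, -8/9, 2*pi}, Interval.open(5/2, 56/5)), ProductSet(Intersection(Interval.Ropen(-92/5, 2*pi), Rationals), {-6, 56/5}))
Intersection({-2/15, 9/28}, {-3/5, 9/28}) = {9/28}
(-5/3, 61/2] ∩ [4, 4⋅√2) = [4, 4⋅√2)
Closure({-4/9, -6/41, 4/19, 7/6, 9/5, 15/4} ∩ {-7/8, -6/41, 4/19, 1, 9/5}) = {-6/41, 4/19, 9/5}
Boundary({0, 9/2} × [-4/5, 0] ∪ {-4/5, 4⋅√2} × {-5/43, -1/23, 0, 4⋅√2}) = ({0, 9/2} × [-4/5, 0]) ∪ ({-4/5, 4⋅√2} × {-5/43, -1/23, 0, 4⋅√2})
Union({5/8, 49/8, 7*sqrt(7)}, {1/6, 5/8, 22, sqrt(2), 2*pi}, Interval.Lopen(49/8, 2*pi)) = Union({1/6, 5/8, 22, sqrt(2), 7*sqrt(7)}, Interval(49/8, 2*pi))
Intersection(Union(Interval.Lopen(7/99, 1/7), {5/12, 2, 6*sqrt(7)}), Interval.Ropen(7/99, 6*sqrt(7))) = Union({5/12, 2}, Interval.Lopen(7/99, 1/7))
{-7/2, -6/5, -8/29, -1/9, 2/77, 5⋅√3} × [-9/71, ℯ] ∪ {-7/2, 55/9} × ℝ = ({-7/2, 55/9} × ℝ) ∪ ({-7/2, -6/5, -8/29, -1/9, 2/77, 5⋅√3} × [-9/71, ℯ])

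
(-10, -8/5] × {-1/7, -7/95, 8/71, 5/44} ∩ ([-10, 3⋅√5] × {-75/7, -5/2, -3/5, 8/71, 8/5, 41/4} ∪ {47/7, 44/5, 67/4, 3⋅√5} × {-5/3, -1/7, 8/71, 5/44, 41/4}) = (-10, -8/5] × {8/71}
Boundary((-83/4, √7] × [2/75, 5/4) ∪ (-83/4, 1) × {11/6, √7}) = ({-83/4, √7} × [2/75, 5/4]) ∪ ([-83/4, 1] × {11/6, √7}) ∪ ([-83/4, √7] × {2/75, 5/4})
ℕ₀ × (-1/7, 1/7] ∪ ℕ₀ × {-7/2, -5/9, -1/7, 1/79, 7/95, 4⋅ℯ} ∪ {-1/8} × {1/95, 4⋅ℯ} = ({-1/8} × {1/95, 4⋅ℯ}) ∪ (ℕ₀ × ({-7/2, -5/9, 4⋅ℯ} ∪ [-1/7, 1/7]))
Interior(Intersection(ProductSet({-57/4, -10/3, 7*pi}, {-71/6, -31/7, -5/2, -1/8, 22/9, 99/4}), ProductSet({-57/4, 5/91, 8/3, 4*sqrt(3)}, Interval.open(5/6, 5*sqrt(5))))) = EmptySet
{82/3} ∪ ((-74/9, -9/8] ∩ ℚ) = {82/3} ∪ (ℚ ∩ (-74/9, -9/8])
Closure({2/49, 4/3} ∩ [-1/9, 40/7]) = {2/49, 4/3}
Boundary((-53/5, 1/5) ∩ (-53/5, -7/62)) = {-53/5, -7/62}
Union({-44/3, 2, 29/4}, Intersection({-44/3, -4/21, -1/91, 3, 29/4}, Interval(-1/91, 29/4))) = {-44/3, -1/91, 2, 3, 29/4}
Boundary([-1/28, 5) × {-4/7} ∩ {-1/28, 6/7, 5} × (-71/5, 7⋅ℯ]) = {-1/28, 6/7} × {-4/7}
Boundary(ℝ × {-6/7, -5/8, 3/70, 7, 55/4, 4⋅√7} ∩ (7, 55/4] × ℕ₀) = [7, 55/4] × {7}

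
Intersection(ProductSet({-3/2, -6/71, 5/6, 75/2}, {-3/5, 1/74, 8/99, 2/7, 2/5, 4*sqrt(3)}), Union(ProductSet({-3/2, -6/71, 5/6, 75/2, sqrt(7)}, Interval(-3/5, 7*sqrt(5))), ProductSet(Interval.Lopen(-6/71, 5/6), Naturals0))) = ProductSet({-3/2, -6/71, 5/6, 75/2}, {-3/5, 1/74, 8/99, 2/7, 2/5, 4*sqrt(3)})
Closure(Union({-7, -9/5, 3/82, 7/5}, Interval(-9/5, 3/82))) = Union({-7, 7/5}, Interval(-9/5, 3/82))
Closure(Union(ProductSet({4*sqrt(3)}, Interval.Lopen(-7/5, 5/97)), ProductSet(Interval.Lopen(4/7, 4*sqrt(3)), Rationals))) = ProductSet(Interval(4/7, 4*sqrt(3)), Reals)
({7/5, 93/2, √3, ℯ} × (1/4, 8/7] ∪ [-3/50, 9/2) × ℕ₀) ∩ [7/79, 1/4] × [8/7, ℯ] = [7/79, 1/4] × {2}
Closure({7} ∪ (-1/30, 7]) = [-1/30, 7]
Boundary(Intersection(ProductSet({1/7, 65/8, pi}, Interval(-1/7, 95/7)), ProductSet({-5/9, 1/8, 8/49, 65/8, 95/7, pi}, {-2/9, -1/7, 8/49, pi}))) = ProductSet({65/8, pi}, {-1/7, 8/49, pi})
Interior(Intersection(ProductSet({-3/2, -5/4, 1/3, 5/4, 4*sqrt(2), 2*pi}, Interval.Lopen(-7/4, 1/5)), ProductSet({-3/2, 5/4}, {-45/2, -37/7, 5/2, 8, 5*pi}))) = EmptySet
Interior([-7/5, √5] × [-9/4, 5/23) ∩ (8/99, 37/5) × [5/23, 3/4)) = ∅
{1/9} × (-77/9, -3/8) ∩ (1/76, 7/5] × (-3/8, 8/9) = ∅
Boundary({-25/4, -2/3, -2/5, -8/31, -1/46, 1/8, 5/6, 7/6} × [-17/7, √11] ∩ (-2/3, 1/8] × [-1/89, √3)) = {-2/5, -8/31, -1/46, 1/8} × [-1/89, √3]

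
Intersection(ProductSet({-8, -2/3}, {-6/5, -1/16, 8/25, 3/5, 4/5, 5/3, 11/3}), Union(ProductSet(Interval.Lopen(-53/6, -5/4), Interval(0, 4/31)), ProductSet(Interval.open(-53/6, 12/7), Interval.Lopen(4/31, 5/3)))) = ProductSet({-8, -2/3}, {8/25, 3/5, 4/5, 5/3})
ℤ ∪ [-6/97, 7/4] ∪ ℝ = (-∞, ∞)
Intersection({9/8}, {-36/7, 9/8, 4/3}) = {9/8}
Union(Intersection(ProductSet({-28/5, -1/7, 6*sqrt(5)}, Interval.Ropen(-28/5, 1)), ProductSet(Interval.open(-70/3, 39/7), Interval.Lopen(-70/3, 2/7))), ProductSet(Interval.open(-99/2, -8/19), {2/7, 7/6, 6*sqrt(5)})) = Union(ProductSet({-28/5, -1/7}, Interval(-28/5, 2/7)), ProductSet(Interval.open(-99/2, -8/19), {2/7, 7/6, 6*sqrt(5)}))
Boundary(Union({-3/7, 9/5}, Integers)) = Union({-3/7, 9/5}, Integers)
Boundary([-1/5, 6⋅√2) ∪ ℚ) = (-∞, -1/5] ∪ [6⋅√2, ∞)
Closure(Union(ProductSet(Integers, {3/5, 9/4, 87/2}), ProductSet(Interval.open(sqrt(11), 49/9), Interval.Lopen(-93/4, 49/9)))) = Union(ProductSet({49/9, sqrt(11)}, Interval(-93/4, 49/9)), ProductSet(Integers, {3/5, 9/4, 87/2}), ProductSet(Interval(sqrt(11), 49/9), {-93/4, 49/9}), ProductSet(Interval.open(sqrt(11), 49/9), Interval.Lopen(-93/4, 49/9)))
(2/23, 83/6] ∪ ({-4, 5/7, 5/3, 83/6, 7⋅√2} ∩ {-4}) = {-4} ∪ (2/23, 83/6]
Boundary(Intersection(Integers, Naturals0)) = Naturals0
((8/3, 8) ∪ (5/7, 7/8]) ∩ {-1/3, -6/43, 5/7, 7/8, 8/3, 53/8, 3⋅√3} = {7/8, 53/8, 3⋅√3}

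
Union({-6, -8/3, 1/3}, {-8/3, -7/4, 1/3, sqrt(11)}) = {-6, -8/3, -7/4, 1/3, sqrt(11)}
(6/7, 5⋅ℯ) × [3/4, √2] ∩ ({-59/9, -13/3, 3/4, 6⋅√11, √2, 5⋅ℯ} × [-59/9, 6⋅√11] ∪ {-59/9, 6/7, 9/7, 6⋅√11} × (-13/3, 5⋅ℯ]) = {9/7, √2} × [3/4, √2]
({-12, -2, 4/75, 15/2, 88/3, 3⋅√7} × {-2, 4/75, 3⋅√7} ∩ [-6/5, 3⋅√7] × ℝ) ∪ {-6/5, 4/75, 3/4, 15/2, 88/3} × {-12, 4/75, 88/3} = ({-6/5, 4/75, 3/4, 15/2, 88/3} × {-12, 4/75, 88/3}) ∪ ({4/75, 15/2, 3⋅√7} × {-2, 4/75, 3⋅√7})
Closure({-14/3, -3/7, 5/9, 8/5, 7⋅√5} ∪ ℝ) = ℝ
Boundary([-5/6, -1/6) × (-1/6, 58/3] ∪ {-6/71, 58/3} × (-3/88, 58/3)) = ({-5/6, -1/6} × [-1/6, 58/3]) ∪ ({-6/71, 58/3} × [-3/88, 58/3]) ∪ ([-5/6, -1/6] × {-1/6, 58/3})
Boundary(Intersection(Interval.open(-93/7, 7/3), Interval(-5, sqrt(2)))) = {-5, sqrt(2)}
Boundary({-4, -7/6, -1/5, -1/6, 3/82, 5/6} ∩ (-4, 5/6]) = {-7/6, -1/5, -1/6, 3/82, 5/6}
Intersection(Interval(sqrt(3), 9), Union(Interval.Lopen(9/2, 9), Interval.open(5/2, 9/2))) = Union(Interval.open(5/2, 9/2), Interval.Lopen(9/2, 9))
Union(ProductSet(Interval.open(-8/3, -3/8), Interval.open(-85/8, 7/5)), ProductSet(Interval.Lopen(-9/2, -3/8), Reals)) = ProductSet(Interval.Lopen(-9/2, -3/8), Reals)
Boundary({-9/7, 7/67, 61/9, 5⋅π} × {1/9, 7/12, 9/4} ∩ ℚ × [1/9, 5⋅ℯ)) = {-9/7, 7/67, 61/9} × {1/9, 7/12, 9/4}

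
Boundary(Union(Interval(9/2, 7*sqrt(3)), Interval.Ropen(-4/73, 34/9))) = {-4/73, 34/9, 9/2, 7*sqrt(3)}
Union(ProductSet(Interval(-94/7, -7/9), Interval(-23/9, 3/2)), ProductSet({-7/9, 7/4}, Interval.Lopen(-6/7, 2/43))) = Union(ProductSet({-7/9, 7/4}, Interval.Lopen(-6/7, 2/43)), ProductSet(Interval(-94/7, -7/9), Interval(-23/9, 3/2)))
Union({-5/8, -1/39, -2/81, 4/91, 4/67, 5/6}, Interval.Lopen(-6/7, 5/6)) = Interval.Lopen(-6/7, 5/6)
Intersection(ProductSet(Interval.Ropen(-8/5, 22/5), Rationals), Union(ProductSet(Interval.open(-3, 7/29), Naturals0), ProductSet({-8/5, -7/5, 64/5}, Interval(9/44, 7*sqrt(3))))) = Union(ProductSet({-8/5, -7/5}, Intersection(Interval(9/44, 7*sqrt(3)), Rationals)), ProductSet(Interval.Ropen(-8/5, 7/29), Naturals0))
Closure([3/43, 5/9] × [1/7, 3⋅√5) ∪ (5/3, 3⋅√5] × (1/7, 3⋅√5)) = ([3/43, 5/9] × [1/7, 3⋅√5)) ∪ ({3/43, 5/9, 5/3, 3⋅√5} × [1/7, 3⋅√5]) ∪ ((5/3, 3⋅√5] × (1/7, 3⋅√5)) ∪ (([3/43, 5/9] ∪ [5/3, 3⋅√5]) × {1/7, 3⋅√5})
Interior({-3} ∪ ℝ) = ℝ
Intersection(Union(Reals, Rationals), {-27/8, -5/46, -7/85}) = {-27/8, -5/46, -7/85}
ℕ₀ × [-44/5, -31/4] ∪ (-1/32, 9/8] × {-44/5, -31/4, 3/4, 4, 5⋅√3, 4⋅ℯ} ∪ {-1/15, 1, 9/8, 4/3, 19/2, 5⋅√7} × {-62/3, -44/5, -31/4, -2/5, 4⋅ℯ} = (ℕ₀ × [-44/5, -31/4]) ∪ ((-1/32, 9/8] × {-44/5, -31/4, 3/4, 4, 5⋅√3, 4⋅ℯ}) ∪ ({-1/15, 1, 9/8, 4/3, 19/2, 5⋅√7} × {-62/3, -44/5, -31/4, -2/5, 4⋅ℯ})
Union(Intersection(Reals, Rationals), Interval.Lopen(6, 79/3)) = Union(Interval(6, 79/3), Rationals)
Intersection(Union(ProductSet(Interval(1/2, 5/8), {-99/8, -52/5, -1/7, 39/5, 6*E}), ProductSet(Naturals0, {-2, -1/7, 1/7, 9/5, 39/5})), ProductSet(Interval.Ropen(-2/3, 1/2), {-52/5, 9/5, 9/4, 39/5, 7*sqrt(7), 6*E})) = ProductSet(Range(0, 1, 1), {9/5, 39/5})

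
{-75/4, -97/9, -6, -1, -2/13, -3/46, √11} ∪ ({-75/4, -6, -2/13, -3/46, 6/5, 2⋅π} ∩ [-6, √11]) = {-75/4, -97/9, -6, -1, -2/13, -3/46, 6/5, √11}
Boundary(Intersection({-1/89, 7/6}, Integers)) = EmptySet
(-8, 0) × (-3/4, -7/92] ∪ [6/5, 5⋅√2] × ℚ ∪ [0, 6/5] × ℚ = ((-8, 0) × (-3/4, -7/92]) ∪ ([0, 5⋅√2] × ℚ)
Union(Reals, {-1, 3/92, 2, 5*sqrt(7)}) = Reals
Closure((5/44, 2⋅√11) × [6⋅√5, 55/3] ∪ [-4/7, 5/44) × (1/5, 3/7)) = ({-4/7, 5/44} × [1/5, 3/7]) ∪ ([-4/7, 5/44] × {1/5, 3/7}) ∪ ([-4/7, 5/44) × (1/5, 3/7)) ∪ ([5/44, 2⋅√11] × [6⋅√5, 55/3])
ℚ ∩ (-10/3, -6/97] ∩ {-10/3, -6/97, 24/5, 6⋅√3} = {-6/97}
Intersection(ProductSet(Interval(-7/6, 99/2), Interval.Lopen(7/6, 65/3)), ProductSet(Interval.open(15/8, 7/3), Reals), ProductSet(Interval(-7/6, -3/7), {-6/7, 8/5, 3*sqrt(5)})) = EmptySet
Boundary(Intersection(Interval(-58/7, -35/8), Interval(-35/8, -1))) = {-35/8}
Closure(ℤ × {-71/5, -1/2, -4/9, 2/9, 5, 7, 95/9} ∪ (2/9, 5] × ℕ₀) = ([2/9, 5] × ℕ₀) ∪ (ℤ × {-71/5, -1/2, -4/9, 2/9, 5, 7, 95/9})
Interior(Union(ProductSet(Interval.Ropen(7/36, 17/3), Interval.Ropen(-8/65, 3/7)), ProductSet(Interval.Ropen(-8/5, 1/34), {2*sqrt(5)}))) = ProductSet(Interval.open(7/36, 17/3), Interval.open(-8/65, 3/7))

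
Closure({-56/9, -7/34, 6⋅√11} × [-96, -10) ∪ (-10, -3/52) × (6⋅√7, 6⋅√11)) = ({-56/9, -7/34, 6⋅√11} × [-96, -10]) ∪ ({-10, -3/52} × [6⋅√7, 6⋅√11]) ∪ ([-10, -3/52] × {6⋅√11, 6⋅√7}) ∪ ((-10, -3/52) × (6⋅√7, 6⋅√11))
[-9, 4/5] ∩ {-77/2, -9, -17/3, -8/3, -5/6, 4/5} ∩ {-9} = {-9}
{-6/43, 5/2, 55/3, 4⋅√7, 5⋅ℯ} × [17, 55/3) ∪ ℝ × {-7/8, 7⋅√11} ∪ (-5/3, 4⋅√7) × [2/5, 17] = (ℝ × {-7/8, 7⋅√11}) ∪ ((-5/3, 4⋅√7) × [2/5, 17]) ∪ ({-6/43, 5/2, 55/3, 4⋅√7, 5⋅ℯ} × [17, 55/3))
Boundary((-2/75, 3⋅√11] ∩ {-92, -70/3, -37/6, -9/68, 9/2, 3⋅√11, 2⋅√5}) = {9/2, 3⋅√11, 2⋅√5}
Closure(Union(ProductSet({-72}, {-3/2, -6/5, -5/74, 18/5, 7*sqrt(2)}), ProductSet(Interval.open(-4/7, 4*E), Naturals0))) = Union(ProductSet({-72}, {-3/2, -6/5, -5/74, 18/5, 7*sqrt(2)}), ProductSet(Interval(-4/7, 4*E), Naturals0))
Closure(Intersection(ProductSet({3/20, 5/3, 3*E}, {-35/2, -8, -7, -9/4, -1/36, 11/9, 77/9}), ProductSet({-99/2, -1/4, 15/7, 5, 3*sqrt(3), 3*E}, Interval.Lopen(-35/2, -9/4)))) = ProductSet({3*E}, {-8, -7, -9/4})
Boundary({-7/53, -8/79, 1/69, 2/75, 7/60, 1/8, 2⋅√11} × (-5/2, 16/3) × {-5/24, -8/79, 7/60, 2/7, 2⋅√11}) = {-7/53, -8/79, 1/69, 2/75, 7/60, 1/8, 2⋅√11} × [-5/2, 16/3] × {-5/24, -8/79, 7/60, 2/7, 2⋅√11}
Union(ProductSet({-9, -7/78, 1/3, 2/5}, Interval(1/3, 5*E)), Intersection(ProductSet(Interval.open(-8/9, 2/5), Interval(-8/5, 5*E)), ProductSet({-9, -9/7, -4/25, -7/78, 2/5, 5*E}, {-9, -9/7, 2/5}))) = Union(ProductSet({-4/25, -7/78}, {-9/7, 2/5}), ProductSet({-9, -7/78, 1/3, 2/5}, Interval(1/3, 5*E)))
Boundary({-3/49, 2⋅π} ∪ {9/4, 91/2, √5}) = {-3/49, 9/4, 91/2, √5, 2⋅π}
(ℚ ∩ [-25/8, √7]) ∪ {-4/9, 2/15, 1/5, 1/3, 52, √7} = {52, √7} ∪ (ℚ ∩ [-25/8, √7])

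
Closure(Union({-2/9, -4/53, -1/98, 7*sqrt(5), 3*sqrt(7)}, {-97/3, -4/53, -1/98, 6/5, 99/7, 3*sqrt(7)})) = {-97/3, -2/9, -4/53, -1/98, 6/5, 99/7, 7*sqrt(5), 3*sqrt(7)}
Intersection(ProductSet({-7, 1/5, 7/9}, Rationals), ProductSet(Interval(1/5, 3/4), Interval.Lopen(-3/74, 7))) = ProductSet({1/5}, Intersection(Interval.Lopen(-3/74, 7), Rationals))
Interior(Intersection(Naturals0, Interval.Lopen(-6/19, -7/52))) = EmptySet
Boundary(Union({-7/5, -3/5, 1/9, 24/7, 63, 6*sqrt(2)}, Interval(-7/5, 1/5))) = {-7/5, 1/5, 24/7, 63, 6*sqrt(2)}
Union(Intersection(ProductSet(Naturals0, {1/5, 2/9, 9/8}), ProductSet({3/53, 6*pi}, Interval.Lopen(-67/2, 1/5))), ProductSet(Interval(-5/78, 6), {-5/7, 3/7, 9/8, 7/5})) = ProductSet(Interval(-5/78, 6), {-5/7, 3/7, 9/8, 7/5})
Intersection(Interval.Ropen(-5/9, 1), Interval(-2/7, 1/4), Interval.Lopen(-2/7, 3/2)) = Interval.Lopen(-2/7, 1/4)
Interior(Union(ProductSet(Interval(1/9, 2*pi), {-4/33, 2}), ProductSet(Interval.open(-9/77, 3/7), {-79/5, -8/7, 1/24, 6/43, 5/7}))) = EmptySet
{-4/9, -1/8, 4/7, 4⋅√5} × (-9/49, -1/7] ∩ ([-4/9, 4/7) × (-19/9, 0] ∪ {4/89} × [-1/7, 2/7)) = {-4/9, -1/8} × (-9/49, -1/7]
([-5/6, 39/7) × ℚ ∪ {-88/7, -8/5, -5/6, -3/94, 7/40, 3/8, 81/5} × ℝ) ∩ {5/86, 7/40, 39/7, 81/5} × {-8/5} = {5/86, 7/40, 81/5} × {-8/5}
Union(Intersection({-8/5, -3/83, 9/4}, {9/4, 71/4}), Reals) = Reals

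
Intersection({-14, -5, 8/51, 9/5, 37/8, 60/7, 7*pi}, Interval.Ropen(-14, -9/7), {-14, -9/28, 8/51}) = {-14}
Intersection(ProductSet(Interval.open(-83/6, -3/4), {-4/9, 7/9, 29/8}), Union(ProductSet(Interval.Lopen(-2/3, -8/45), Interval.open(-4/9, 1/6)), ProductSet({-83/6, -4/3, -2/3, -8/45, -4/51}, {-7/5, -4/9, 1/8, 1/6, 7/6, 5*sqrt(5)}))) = ProductSet({-4/3}, {-4/9})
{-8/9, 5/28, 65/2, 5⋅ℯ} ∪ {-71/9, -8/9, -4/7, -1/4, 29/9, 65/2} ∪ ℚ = ℚ ∪ {5⋅ℯ}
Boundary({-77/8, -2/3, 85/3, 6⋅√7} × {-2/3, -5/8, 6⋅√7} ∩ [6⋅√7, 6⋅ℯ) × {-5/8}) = {6⋅√7} × {-5/8}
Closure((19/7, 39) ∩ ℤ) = {3, 4, …, 38}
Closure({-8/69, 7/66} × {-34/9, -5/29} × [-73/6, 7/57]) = {-8/69, 7/66} × {-34/9, -5/29} × [-73/6, 7/57]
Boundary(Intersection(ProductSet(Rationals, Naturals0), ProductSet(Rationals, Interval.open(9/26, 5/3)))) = ProductSet(Reals, Range(1, 2, 1))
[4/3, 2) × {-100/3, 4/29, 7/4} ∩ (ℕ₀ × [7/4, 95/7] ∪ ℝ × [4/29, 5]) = [4/3, 2) × {4/29, 7/4}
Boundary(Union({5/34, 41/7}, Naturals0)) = Union({5/34, 41/7}, Naturals0)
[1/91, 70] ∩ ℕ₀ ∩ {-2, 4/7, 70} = {70}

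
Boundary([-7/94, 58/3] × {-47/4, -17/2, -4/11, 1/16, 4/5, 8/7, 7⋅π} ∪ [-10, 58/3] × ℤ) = ([-10, 58/3] × ℤ) ∪ ([-7/94, 58/3] × {-47/4, -17/2, -4/11, 1/16, 4/5, 8/7, 7⋅π})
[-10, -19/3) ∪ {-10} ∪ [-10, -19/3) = [-10, -19/3)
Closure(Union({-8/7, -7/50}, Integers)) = Union({-8/7, -7/50}, Integers)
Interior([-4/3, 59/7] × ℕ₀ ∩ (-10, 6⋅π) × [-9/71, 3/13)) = ∅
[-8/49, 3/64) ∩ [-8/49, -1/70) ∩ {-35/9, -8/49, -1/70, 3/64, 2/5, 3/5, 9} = {-8/49}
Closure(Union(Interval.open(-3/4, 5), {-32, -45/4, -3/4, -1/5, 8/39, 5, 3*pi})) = Union({-32, -45/4, 3*pi}, Interval(-3/4, 5))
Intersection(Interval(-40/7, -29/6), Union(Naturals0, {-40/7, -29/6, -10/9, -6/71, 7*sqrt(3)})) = {-40/7, -29/6}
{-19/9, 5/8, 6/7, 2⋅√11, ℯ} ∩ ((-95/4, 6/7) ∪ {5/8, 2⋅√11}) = {-19/9, 5/8, 2⋅√11}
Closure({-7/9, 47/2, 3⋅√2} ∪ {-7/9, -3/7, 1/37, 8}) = {-7/9, -3/7, 1/37, 8, 47/2, 3⋅√2}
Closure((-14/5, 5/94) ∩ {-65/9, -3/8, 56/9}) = {-3/8}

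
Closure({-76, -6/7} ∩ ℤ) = {-76}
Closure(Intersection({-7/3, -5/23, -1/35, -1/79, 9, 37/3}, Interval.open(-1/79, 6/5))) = EmptySet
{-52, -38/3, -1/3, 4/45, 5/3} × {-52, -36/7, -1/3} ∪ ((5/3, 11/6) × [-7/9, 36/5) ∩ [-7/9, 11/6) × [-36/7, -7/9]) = ((5/3, 11/6) × {-7/9}) ∪ ({-52, -38/3, -1/3, 4/45, 5/3} × {-52, -36/7, -1/3})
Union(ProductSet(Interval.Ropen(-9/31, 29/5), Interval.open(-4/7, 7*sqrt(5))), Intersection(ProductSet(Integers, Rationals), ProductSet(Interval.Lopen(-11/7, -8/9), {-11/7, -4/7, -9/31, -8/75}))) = Union(ProductSet(Interval.Ropen(-9/31, 29/5), Interval.open(-4/7, 7*sqrt(5))), ProductSet(Range(-1, 0, 1), {-11/7, -4/7, -9/31, -8/75}))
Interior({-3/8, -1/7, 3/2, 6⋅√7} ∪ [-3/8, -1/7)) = (-3/8, -1/7)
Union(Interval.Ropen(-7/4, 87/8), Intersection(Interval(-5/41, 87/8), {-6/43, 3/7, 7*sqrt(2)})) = Interval.Ropen(-7/4, 87/8)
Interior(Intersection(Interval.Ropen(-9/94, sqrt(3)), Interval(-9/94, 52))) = Interval.open(-9/94, sqrt(3))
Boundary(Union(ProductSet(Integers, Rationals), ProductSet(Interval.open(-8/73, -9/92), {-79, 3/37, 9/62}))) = Union(ProductSet(Integers, Reals), ProductSet(Interval(-8/73, -9/92), {-79, 3/37, 9/62}))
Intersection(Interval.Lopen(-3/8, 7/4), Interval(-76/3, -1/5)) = Interval.Lopen(-3/8, -1/5)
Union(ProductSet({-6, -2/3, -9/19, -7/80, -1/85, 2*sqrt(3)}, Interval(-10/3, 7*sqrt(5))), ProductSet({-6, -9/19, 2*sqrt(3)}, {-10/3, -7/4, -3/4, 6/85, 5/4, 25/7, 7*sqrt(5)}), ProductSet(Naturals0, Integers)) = Union(ProductSet({-6, -2/3, -9/19, -7/80, -1/85, 2*sqrt(3)}, Interval(-10/3, 7*sqrt(5))), ProductSet(Naturals0, Integers))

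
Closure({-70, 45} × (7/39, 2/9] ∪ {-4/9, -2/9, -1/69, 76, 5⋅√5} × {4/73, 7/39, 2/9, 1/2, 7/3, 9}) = ({-70, 45} × [7/39, 2/9]) ∪ ({-4/9, -2/9, -1/69, 76, 5⋅√5} × {4/73, 7/39, 2/9, 1/2, 7/3, 9})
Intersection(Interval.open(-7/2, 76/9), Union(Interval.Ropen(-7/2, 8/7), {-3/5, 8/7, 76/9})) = Interval.Lopen(-7/2, 8/7)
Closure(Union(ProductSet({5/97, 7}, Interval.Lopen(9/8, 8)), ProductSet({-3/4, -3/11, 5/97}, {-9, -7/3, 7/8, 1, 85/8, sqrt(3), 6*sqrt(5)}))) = Union(ProductSet({5/97, 7}, Interval(9/8, 8)), ProductSet({-3/4, -3/11, 5/97}, {-9, -7/3, 7/8, 1, 85/8, sqrt(3), 6*sqrt(5)}))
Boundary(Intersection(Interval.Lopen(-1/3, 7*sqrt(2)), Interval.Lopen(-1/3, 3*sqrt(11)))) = {-1/3, 7*sqrt(2)}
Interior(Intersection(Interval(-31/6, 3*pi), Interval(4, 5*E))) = Interval.open(4, 3*pi)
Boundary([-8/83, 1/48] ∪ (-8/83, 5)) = {-8/83, 5}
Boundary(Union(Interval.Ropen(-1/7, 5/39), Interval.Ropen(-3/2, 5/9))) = {-3/2, 5/9}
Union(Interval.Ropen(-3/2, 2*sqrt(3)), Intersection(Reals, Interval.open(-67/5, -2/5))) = Interval.open(-67/5, 2*sqrt(3))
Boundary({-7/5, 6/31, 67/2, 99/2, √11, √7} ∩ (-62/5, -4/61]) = {-7/5}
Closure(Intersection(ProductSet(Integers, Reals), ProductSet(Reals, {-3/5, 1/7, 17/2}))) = ProductSet(Integers, {-3/5, 1/7, 17/2})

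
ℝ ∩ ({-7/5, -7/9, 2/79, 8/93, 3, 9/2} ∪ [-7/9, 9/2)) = {-7/5} ∪ [-7/9, 9/2]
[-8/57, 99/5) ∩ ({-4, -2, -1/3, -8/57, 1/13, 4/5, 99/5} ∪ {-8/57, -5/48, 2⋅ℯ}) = {-8/57, -5/48, 1/13, 4/5, 2⋅ℯ}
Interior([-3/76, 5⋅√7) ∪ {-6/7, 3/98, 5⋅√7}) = (-3/76, 5⋅√7)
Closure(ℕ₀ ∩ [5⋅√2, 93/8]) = {8, 9, 10, 11}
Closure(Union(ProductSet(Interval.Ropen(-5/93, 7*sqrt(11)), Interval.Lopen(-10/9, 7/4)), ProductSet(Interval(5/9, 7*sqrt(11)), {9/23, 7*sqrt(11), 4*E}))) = Union(ProductSet({-5/93, 7*sqrt(11)}, Interval(-10/9, 7/4)), ProductSet(Interval(-5/93, 7*sqrt(11)), {-10/9, 7/4}), ProductSet(Interval.Ropen(-5/93, 7*sqrt(11)), Interval.Lopen(-10/9, 7/4)), ProductSet(Interval(5/9, 7*sqrt(11)), {9/23, 7*sqrt(11), 4*E}))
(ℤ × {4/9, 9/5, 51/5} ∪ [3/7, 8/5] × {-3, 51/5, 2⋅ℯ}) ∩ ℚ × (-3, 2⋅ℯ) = ℤ × {4/9, 9/5}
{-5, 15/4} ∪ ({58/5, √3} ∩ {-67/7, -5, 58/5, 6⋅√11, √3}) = {-5, 15/4, 58/5, √3}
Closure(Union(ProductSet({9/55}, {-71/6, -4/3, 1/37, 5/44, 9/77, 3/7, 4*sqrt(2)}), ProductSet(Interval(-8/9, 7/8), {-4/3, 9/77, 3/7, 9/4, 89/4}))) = Union(ProductSet({9/55}, {-71/6, -4/3, 1/37, 5/44, 9/77, 3/7, 4*sqrt(2)}), ProductSet(Interval(-8/9, 7/8), {-4/3, 9/77, 3/7, 9/4, 89/4}))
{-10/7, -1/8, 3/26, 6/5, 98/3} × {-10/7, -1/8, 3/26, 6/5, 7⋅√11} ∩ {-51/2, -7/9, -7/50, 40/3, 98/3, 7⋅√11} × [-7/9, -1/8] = {98/3} × {-1/8}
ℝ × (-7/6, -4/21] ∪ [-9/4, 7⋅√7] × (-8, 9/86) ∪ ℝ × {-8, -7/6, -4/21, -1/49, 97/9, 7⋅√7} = ([-9/4, 7⋅√7] × (-8, 9/86)) ∪ (ℝ × ({-8, -1/49, 97/9, 7⋅√7} ∪ [-7/6, -4/21]))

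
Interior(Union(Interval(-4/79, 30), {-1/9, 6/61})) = Interval.open(-4/79, 30)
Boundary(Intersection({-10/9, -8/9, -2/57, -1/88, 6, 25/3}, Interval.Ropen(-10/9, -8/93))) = {-10/9, -8/9}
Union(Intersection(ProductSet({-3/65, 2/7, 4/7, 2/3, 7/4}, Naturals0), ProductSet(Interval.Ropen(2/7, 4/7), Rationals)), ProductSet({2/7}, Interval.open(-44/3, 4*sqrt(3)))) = ProductSet({2/7}, Union(Interval.open(-44/3, 4*sqrt(3)), Naturals0))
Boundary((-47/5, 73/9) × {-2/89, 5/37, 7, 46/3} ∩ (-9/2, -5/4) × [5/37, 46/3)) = [-9/2, -5/4] × {5/37, 7}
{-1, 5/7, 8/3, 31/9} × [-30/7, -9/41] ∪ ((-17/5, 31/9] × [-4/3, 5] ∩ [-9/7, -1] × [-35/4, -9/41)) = ({-1, 5/7, 8/3, 31/9} × [-30/7, -9/41]) ∪ ([-9/7, -1] × [-4/3, -9/41))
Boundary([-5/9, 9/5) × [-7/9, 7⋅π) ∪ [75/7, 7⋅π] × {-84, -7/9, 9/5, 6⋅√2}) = ({-5/9, 9/5} × [-7/9, 7⋅π]) ∪ ([-5/9, 9/5] × {-7/9, 7⋅π}) ∪ ([75/7, 7⋅π] × {-84, -7/9, 9/5, 6⋅√2})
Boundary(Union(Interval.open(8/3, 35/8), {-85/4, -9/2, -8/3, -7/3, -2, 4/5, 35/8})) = {-85/4, -9/2, -8/3, -7/3, -2, 4/5, 8/3, 35/8}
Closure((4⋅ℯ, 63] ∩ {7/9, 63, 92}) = {63}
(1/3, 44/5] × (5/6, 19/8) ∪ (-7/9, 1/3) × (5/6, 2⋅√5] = ((1/3, 44/5] × (5/6, 19/8)) ∪ ((-7/9, 1/3) × (5/6, 2⋅√5])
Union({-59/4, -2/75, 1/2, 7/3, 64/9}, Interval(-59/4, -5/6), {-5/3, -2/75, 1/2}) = Union({-2/75, 1/2, 7/3, 64/9}, Interval(-59/4, -5/6))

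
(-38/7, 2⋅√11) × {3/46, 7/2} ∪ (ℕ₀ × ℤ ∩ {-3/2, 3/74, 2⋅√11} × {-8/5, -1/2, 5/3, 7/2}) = (-38/7, 2⋅√11) × {3/46, 7/2}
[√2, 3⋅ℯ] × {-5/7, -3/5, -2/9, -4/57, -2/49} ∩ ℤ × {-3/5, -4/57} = {2, 3, …, 8} × {-3/5, -4/57}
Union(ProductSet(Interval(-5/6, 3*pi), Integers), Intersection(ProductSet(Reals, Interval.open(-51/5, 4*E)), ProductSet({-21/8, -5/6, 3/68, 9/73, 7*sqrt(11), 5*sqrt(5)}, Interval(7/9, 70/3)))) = Union(ProductSet({-21/8, -5/6, 3/68, 9/73, 7*sqrt(11), 5*sqrt(5)}, Interval.Ropen(7/9, 4*E)), ProductSet(Interval(-5/6, 3*pi), Integers))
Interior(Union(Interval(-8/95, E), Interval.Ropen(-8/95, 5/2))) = Interval.open(-8/95, E)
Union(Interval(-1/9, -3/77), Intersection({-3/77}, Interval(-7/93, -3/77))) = Interval(-1/9, -3/77)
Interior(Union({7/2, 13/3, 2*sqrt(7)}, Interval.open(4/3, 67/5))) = Interval.open(4/3, 67/5)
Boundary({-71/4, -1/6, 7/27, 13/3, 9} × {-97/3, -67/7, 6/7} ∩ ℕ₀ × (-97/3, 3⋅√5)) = {9} × {-67/7, 6/7}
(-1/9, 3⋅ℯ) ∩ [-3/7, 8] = (-1/9, 8]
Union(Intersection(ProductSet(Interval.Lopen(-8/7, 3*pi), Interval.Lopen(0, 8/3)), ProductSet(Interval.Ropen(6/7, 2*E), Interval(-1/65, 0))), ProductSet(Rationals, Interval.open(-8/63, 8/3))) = ProductSet(Rationals, Interval.open(-8/63, 8/3))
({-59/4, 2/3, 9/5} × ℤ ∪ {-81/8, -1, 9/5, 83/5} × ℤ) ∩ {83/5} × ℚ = {83/5} × ℤ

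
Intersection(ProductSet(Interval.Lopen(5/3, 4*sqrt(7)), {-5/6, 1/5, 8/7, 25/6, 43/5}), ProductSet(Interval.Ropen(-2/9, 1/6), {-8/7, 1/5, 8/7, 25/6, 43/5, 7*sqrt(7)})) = EmptySet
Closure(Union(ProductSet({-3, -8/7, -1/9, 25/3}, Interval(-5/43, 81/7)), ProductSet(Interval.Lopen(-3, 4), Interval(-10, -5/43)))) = Union(ProductSet({-3, -8/7, -1/9, 25/3}, Interval(-5/43, 81/7)), ProductSet(Interval(-3, 4), Interval(-10, -5/43)))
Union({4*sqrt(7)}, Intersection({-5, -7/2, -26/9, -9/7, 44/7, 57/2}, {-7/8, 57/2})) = {57/2, 4*sqrt(7)}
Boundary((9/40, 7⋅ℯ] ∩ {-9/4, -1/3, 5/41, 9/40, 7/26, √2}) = {7/26, √2}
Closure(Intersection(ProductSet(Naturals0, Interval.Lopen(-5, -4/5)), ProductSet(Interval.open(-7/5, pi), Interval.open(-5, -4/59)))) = ProductSet(Range(0, 4, 1), Interval(-5, -4/5))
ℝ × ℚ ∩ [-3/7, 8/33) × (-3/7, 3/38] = [-3/7, 8/33) × (ℚ ∩ (-3/7, 3/38])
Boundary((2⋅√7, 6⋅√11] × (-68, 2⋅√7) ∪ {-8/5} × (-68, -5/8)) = ({-8/5} × [-68, -5/8]) ∪ ({6⋅√11, 2⋅√7} × [-68, 2⋅√7]) ∪ ([2⋅√7, 6⋅√11] × {-68, 2⋅√7})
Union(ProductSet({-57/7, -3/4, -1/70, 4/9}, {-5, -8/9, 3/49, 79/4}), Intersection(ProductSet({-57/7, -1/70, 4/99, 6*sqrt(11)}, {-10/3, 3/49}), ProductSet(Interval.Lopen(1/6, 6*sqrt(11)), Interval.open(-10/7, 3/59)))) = ProductSet({-57/7, -3/4, -1/70, 4/9}, {-5, -8/9, 3/49, 79/4})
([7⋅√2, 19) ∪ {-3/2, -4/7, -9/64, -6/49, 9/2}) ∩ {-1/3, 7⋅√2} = {7⋅√2}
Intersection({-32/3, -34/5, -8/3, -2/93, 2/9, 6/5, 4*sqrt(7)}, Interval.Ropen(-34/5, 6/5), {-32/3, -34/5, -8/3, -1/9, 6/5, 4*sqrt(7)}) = {-34/5, -8/3}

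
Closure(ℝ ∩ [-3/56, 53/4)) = [-3/56, 53/4]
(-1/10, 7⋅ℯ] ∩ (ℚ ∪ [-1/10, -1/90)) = (-1/10, -1/90] ∪ (ℚ ∩ (-1/10, 7⋅ℯ])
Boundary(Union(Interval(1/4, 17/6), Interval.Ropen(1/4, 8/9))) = {1/4, 17/6}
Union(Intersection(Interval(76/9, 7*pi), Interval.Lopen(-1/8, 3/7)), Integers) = Integers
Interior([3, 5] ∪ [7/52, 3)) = (7/52, 5)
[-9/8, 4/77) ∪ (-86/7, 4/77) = (-86/7, 4/77)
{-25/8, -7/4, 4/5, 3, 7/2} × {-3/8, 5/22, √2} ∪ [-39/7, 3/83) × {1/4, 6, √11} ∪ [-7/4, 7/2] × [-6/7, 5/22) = ([-7/4, 7/2] × [-6/7, 5/22)) ∪ ([-39/7, 3/83) × {1/4, 6, √11}) ∪ ({-25/8, -7/4, 4/5, 3, 7/2} × {-3/8, 5/22, √2})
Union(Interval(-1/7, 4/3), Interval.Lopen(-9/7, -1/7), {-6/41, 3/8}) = Interval.Lopen(-9/7, 4/3)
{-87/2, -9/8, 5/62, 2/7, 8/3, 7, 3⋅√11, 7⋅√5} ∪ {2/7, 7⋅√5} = {-87/2, -9/8, 5/62, 2/7, 8/3, 7, 3⋅√11, 7⋅√5}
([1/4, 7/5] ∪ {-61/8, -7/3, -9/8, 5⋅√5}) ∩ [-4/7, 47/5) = [1/4, 7/5]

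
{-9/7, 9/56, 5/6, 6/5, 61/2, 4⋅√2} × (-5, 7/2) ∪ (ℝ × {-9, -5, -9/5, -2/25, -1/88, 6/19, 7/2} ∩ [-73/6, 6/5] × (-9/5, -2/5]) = {-9/7, 9/56, 5/6, 6/5, 61/2, 4⋅√2} × (-5, 7/2)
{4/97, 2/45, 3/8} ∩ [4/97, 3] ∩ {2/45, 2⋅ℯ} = {2/45}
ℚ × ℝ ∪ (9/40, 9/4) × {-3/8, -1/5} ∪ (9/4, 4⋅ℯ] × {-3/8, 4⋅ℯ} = (ℚ × ℝ) ∪ ((9/40, 9/4) × {-3/8, -1/5}) ∪ ((9/4, 4⋅ℯ] × {-3/8, 4⋅ℯ})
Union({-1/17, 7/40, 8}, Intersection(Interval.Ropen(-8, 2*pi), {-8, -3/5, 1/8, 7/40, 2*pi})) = {-8, -3/5, -1/17, 1/8, 7/40, 8}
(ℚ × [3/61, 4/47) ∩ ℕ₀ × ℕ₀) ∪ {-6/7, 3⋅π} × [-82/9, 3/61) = {-6/7, 3⋅π} × [-82/9, 3/61)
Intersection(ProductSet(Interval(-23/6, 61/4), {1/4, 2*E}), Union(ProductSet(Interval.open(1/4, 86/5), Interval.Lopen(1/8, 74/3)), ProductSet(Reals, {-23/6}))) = ProductSet(Interval.Lopen(1/4, 61/4), {1/4, 2*E})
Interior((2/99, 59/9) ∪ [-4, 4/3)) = (-4, 59/9)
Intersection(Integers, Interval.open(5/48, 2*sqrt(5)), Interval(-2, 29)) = Range(1, 5, 1)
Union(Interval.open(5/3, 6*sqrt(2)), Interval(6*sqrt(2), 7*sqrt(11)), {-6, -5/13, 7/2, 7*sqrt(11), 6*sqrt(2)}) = Union({-6, -5/13}, Interval.Lopen(5/3, 7*sqrt(11)))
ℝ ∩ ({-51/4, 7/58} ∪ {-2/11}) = {-51/4, -2/11, 7/58}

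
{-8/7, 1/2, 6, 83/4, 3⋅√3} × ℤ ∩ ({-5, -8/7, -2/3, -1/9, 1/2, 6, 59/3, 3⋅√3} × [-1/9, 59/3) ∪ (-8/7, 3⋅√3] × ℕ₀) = ({1/2, 3⋅√3} × ℕ₀) ∪ ({-8/7, 1/2, 6, 3⋅√3} × {0, 1, …, 19})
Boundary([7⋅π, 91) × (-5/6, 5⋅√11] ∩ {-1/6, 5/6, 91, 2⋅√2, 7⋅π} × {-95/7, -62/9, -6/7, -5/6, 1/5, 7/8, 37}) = {7⋅π} × {1/5, 7/8}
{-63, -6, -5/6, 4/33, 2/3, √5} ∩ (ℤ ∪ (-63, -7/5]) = {-63, -6}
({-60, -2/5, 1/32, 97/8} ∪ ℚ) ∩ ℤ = ℤ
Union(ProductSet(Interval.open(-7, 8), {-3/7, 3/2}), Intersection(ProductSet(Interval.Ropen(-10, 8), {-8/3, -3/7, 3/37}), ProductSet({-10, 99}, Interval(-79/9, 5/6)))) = Union(ProductSet({-10}, {-8/3, -3/7, 3/37}), ProductSet(Interval.open(-7, 8), {-3/7, 3/2}))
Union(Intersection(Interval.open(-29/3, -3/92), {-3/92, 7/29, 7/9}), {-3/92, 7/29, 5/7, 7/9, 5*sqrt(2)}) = {-3/92, 7/29, 5/7, 7/9, 5*sqrt(2)}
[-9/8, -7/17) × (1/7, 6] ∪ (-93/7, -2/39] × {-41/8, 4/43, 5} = ((-93/7, -2/39] × {-41/8, 4/43, 5}) ∪ ([-9/8, -7/17) × (1/7, 6])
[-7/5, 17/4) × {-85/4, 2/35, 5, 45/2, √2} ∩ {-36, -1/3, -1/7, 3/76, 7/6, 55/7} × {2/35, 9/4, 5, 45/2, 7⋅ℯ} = {-1/3, -1/7, 3/76, 7/6} × {2/35, 5, 45/2}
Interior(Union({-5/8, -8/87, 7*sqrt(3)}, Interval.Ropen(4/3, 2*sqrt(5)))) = Interval.open(4/3, 2*sqrt(5))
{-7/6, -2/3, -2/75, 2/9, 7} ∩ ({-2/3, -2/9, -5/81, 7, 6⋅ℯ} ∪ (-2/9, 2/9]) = {-2/3, -2/75, 2/9, 7}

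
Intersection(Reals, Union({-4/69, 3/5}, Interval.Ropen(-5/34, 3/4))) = Interval.Ropen(-5/34, 3/4)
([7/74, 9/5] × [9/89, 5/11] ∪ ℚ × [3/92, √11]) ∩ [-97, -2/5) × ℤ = (ℚ ∩ [-97, -2/5)) × {1, 2, 3}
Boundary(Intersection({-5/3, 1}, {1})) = {1}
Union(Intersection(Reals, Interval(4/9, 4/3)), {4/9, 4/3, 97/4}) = Union({97/4}, Interval(4/9, 4/3))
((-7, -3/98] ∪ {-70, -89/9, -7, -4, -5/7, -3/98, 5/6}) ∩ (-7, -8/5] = (-7, -8/5]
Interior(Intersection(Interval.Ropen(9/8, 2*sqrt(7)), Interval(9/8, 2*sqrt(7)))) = Interval.open(9/8, 2*sqrt(7))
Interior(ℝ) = ℝ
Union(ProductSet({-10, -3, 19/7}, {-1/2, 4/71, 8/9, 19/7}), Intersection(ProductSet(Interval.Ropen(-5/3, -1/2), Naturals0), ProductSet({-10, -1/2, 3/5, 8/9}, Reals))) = ProductSet({-10, -3, 19/7}, {-1/2, 4/71, 8/9, 19/7})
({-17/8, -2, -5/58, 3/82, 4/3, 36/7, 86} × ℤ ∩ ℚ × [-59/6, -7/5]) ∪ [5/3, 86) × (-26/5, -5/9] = ([5/3, 86) × (-26/5, -5/9]) ∪ ({-17/8, -2, -5/58, 3/82, 4/3, 36/7, 86} × {-9, -8, …, -2})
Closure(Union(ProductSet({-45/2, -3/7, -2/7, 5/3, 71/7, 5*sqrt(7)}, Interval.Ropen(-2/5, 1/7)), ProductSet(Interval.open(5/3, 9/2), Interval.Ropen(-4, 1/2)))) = Union(ProductSet({5/3, 9/2}, Interval(-4, 1/2)), ProductSet({-45/2, -3/7, -2/7, 5/3, 71/7, 5*sqrt(7)}, Interval(-2/5, 1/7)), ProductSet(Interval(5/3, 9/2), {-4, 1/2}), ProductSet(Interval.open(5/3, 9/2), Interval.Ropen(-4, 1/2)))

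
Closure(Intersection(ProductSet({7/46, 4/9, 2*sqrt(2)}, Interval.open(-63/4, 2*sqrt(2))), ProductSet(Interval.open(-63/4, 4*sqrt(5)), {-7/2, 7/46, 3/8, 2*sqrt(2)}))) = ProductSet({7/46, 4/9, 2*sqrt(2)}, {-7/2, 7/46, 3/8})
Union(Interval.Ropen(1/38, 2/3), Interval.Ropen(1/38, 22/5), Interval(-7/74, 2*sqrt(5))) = Interval(-7/74, 2*sqrt(5))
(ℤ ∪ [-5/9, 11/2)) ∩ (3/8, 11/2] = (3/8, 11/2) ∪ {1, 2, …, 5}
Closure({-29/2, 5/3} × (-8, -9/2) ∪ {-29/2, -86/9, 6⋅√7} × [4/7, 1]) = ({-29/2, 5/3} × [-8, -9/2]) ∪ ({-29/2, -86/9, 6⋅√7} × [4/7, 1])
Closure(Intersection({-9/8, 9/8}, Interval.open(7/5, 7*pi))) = EmptySet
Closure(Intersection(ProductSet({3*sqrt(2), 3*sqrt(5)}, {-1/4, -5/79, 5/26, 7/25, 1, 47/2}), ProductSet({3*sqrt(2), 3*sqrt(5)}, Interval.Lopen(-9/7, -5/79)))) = ProductSet({3*sqrt(2), 3*sqrt(5)}, {-1/4, -5/79})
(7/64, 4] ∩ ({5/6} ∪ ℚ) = ℚ ∩ (7/64, 4]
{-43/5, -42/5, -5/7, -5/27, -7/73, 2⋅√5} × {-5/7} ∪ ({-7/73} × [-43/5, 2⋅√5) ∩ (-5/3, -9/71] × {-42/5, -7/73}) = {-43/5, -42/5, -5/7, -5/27, -7/73, 2⋅√5} × {-5/7}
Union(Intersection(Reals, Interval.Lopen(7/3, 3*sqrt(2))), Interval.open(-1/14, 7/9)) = Union(Interval.open(-1/14, 7/9), Interval.Lopen(7/3, 3*sqrt(2)))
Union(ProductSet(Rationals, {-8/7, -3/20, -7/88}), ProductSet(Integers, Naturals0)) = Union(ProductSet(Integers, Naturals0), ProductSet(Rationals, {-8/7, -3/20, -7/88}))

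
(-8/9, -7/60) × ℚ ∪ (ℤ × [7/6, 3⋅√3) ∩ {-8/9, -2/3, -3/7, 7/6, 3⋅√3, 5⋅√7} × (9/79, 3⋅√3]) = (-8/9, -7/60) × ℚ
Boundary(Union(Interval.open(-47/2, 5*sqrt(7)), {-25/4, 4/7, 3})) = {-47/2, 5*sqrt(7)}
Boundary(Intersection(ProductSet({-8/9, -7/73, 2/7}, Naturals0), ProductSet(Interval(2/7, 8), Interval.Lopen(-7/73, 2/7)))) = ProductSet({2/7}, Range(0, 1, 1))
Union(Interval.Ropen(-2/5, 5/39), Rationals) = Union(Interval(-2/5, 5/39), Rationals)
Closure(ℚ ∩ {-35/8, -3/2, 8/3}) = {-35/8, -3/2, 8/3}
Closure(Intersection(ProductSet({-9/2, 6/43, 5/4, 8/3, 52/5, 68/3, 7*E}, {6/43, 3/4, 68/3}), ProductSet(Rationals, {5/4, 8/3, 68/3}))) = ProductSet({-9/2, 6/43, 5/4, 8/3, 52/5, 68/3}, {68/3})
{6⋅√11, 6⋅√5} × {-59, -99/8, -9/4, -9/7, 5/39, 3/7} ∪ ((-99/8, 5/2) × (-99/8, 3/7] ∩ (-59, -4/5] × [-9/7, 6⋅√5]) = ((-99/8, -4/5] × [-9/7, 3/7]) ∪ ({6⋅√11, 6⋅√5} × {-59, -99/8, -9/4, -9/7, 5/39, 3/7})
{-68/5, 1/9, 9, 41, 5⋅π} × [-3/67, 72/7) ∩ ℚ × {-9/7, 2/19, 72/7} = {-68/5, 1/9, 9, 41} × {2/19}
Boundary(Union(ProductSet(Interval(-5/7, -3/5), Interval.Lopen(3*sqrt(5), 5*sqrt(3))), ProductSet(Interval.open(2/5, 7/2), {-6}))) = Union(ProductSet({-5/7, -3/5}, Interval(3*sqrt(5), 5*sqrt(3))), ProductSet(Interval(-5/7, -3/5), {5*sqrt(3), 3*sqrt(5)}), ProductSet(Interval(2/5, 7/2), {-6}))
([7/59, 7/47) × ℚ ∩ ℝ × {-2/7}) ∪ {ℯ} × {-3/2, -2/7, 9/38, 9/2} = ({ℯ} × {-3/2, -2/7, 9/38, 9/2}) ∪ ([7/59, 7/47) × {-2/7})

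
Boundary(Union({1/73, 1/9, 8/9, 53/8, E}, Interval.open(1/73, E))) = {1/73, 53/8, E}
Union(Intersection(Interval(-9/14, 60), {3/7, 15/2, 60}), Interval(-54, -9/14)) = Union({3/7, 15/2, 60}, Interval(-54, -9/14))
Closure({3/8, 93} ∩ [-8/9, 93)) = {3/8}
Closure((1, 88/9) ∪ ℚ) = ℚ ∪ (-∞, ∞)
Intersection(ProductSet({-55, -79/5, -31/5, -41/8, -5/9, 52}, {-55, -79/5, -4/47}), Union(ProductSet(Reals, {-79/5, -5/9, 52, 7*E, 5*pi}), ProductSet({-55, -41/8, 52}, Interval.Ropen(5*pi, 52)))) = ProductSet({-55, -79/5, -31/5, -41/8, -5/9, 52}, {-79/5})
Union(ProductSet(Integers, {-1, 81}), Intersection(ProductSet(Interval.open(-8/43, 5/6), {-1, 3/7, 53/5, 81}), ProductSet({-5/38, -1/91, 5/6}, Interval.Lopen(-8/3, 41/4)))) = Union(ProductSet({-5/38, -1/91}, {-1, 3/7}), ProductSet(Integers, {-1, 81}))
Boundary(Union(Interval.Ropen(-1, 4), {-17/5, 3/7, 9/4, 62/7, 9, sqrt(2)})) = {-17/5, -1, 4, 62/7, 9}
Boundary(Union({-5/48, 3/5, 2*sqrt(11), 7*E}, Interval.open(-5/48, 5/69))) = {-5/48, 5/69, 3/5, 2*sqrt(11), 7*E}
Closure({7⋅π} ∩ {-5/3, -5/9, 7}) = ∅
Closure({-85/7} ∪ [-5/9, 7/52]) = {-85/7} ∪ [-5/9, 7/52]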